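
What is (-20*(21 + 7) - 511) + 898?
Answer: -173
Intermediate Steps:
(-20*(21 + 7) - 511) + 898 = (-20*28 - 511) + 898 = (-560 - 511) + 898 = -1071 + 898 = -173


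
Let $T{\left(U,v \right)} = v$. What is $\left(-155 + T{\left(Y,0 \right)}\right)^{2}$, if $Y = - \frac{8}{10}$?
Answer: $24025$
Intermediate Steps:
$Y = - \frac{4}{5}$ ($Y = \left(-8\right) \frac{1}{10} = - \frac{4}{5} \approx -0.8$)
$\left(-155 + T{\left(Y,0 \right)}\right)^{2} = \left(-155 + 0\right)^{2} = \left(-155\right)^{2} = 24025$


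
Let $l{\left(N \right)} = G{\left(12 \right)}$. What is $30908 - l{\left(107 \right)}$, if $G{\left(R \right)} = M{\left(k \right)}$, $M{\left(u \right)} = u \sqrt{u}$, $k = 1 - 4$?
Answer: $30908 + 3 i \sqrt{3} \approx 30908.0 + 5.1962 i$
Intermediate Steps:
$k = -3$
$M{\left(u \right)} = u^{\frac{3}{2}}$
$G{\left(R \right)} = - 3 i \sqrt{3}$ ($G{\left(R \right)} = \left(-3\right)^{\frac{3}{2}} = - 3 i \sqrt{3}$)
$l{\left(N \right)} = - 3 i \sqrt{3}$
$30908 - l{\left(107 \right)} = 30908 - - 3 i \sqrt{3} = 30908 + 3 i \sqrt{3}$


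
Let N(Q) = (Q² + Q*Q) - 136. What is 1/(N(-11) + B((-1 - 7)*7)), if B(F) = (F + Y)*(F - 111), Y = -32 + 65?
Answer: 1/3947 ≈ 0.00025336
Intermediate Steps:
Y = 33
N(Q) = -136 + 2*Q² (N(Q) = (Q² + Q²) - 136 = 2*Q² - 136 = -136 + 2*Q²)
B(F) = (-111 + F)*(33 + F) (B(F) = (F + 33)*(F - 111) = (33 + F)*(-111 + F) = (-111 + F)*(33 + F))
1/(N(-11) + B((-1 - 7)*7)) = 1/((-136 + 2*(-11)²) + (-3663 + ((-1 - 7)*7)² - 78*(-1 - 7)*7)) = 1/((-136 + 2*121) + (-3663 + (-8*7)² - (-624)*7)) = 1/((-136 + 242) + (-3663 + (-56)² - 78*(-56))) = 1/(106 + (-3663 + 3136 + 4368)) = 1/(106 + 3841) = 1/3947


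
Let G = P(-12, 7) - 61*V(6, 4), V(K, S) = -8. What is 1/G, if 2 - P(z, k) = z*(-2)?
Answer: 1/466 ≈ 0.0021459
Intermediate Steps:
P(z, k) = 2 + 2*z (P(z, k) = 2 - z*(-2) = 2 - (-2)*z = 2 + 2*z)
G = 466 (G = (2 + 2*(-12)) - 61*(-8) = (2 - 24) + 488 = -22 + 488 = 466)
1/G = 1/466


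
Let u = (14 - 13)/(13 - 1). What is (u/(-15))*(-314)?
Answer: 157/90 ≈ 1.7444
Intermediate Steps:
u = 1/12 ≈ 0.083333
(u/(-15))*(-314) = ((1/12)/(-15))*(-314) = ((1/12)*(-1/15))*(-314) = -1/180*(-314) = 157/90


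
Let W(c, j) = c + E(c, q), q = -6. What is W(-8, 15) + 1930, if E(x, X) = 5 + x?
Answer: 1919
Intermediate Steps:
W(c, j) = 5 + 2*c (W(c, j) = c + (5 + c) = 5 + 2*c)
W(-8, 15) + 1930 = (5 + 2*(-8)) + 1930 = (5 - 16) + 1930 = -11 + 1930 = 1919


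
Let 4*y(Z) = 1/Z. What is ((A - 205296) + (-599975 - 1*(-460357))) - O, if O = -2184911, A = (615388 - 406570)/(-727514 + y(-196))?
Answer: 12956552133997/7041617 ≈ 1.8400e+6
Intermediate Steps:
y(Z) = 1/(4*Z)
A = -2021152/7041617 (A = (615388 - 406570)/(-727514 + (¼)/(-196)) = 208818/(-727514 + (¼)*(-1/196)) = 208818/(-727514 - 1/784) = 208818/(-570370977/784) = 208818*(-784/570370977) = -2021152/7041617 ≈ -0.28703)
((A - 205296) + (-599975 - 1*(-460357))) - O = ((-2021152/7041617 - 205296) + (-599975 - 1*(-460357))) - 1*(-2184911) = (-1445617824784/7041617 + (-599975 + 460357)) + 2184911 = (-1445617824784/7041617 - 139618) + 2184911 = -2428754307090/7041617 + 2184911 = 12956552133997/7041617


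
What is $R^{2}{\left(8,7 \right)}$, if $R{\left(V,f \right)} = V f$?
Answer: $3136$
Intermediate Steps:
$R^{2}{\left(8,7 \right)} = \left(8 \cdot 7\right)^{2} = 56^{2} = 3136$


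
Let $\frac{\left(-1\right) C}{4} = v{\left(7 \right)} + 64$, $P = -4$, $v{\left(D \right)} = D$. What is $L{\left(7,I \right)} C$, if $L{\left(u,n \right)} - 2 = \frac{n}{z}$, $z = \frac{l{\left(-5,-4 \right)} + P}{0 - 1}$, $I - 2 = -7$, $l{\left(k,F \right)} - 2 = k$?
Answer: $- \frac{2556}{7} \approx -365.14$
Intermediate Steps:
$l{\left(k,F \right)} = 2 + k$
$I = -5$ ($I = 2 - 7 = -5$)
$z = 7$ ($z = \frac{\left(2 - 5\right) - 4}{0 - 1} = \frac{-3 - 4}{-1} = \left(-7\right) \left(-1\right) = 7$)
$C = -284$ ($C = - 4 \left(7 + 64\right) = \left(-4\right) 71 = -284$)
$L{\left(u,n \right)} = 2 + \frac{n}{7}$
$L{\left(7,I \right)} C = \left(2 + \frac{1}{7} \left(-5\right)\right) \left(-284\right) = \left(2 - \frac{5}{7}\right) \left(-284\right) = \frac{9}{7} \left(-284\right) = - \frac{2556}{7}$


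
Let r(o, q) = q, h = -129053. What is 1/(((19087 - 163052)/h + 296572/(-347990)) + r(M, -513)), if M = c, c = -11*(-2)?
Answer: -976285945/500577627306 ≈ -0.0019503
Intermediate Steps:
c = 22
M = 22
1/(((19087 - 163052)/h + 296572/(-347990)) + r(M, -513)) = 1/(((19087 - 163052)/(-129053) + 296572/(-347990)) - 513) = 1/((-143965*(-1/129053) + 296572*(-1/347990)) - 513) = 1/((143965/129053 - 148286/173995) - 513) = 1/(257062479/976285945 - 513) = 1/(-500577627306/976285945) = -976285945/500577627306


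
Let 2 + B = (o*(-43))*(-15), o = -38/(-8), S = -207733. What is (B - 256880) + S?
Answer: -1846205/4 ≈ -4.6155e+5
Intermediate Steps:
o = 19/4 (o = -38*(-1/8) = 19/4 ≈ 4.7500)
B = 12247/4 (B = -2 + ((19/4)*(-43))*(-15) = -2 - 817/4*(-15) = -2 + 12255/4 = 12247/4 ≈ 3061.8)
(B - 256880) + S = (12247/4 - 256880) - 207733 = -1015273/4 - 207733 = -1846205/4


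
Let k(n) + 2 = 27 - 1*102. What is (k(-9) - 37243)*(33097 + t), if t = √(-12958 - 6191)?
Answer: -1235180040 - 37320*I*√19149 ≈ -1.2352e+9 - 5.1643e+6*I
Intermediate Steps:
k(n) = -77 (k(n) = -2 + (27 - 1*102) = -2 + (27 - 102) = -2 - 75 = -77)
t = I*√19149 (t = √(-19149) = I*√19149 ≈ 138.38*I)
(k(-9) - 37243)*(33097 + t) = (-77 - 37243)*(33097 + I*√19149) = -37320*(33097 + I*√19149) = -1235180040 - 37320*I*√19149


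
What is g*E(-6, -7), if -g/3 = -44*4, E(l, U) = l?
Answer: -3168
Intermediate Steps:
g = 528 (g = -(-132)*4 = -3*(-176) = 528)
g*E(-6, -7) = 528*(-6) = -3168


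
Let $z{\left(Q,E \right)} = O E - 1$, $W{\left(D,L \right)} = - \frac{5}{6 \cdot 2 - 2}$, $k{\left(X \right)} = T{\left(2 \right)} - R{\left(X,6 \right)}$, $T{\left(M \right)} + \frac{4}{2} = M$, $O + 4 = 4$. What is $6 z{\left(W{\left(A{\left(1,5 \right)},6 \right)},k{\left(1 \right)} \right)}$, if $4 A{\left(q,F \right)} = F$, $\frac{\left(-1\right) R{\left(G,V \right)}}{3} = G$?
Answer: $-6$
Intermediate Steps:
$O = 0$ ($O = -4 + 4 = 0$)
$R{\left(G,V \right)} = - 3 G$
$A{\left(q,F \right)} = \frac{F}{4}$
$T{\left(M \right)} = -2 + M$
$k{\left(X \right)} = 3 X$ ($k{\left(X \right)} = \left(-2 + 2\right) - - 3 X = 0 + 3 X = 3 X$)
$W{\left(D,L \right)} = - \frac{1}{2}$ ($W{\left(D,L \right)} = - \frac{5}{12 - 2} = - \frac{5}{10} = \left(-5\right) \frac{1}{10} = - \frac{1}{2}$)
$z{\left(Q,E \right)} = -1$ ($z{\left(Q,E \right)} = 0 E - 1 = 0 - 1 = -1$)
$6 z{\left(W{\left(A{\left(1,5 \right)},6 \right)},k{\left(1 \right)} \right)} = 6 \left(-1\right) = -6$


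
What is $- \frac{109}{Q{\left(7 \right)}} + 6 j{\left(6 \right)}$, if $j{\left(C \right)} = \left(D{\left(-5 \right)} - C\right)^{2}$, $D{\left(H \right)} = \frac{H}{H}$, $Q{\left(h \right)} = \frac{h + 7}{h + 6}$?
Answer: $\frac{683}{14} \approx 48.786$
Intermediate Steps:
$Q{\left(h \right)} = \frac{7 + h}{6 + h}$
$D{\left(H \right)} = 1$
$j{\left(C \right)} = \left(1 - C\right)^{2}$
$- \frac{109}{Q{\left(7 \right)}} + 6 j{\left(6 \right)} = - \frac{109}{\frac{1}{6 + 7} \left(7 + 7\right)} + 6 \left(-1 + 6\right)^{2} = - \frac{109}{\frac{1}{13} \cdot 14} + 6 \cdot 5^{2} = - \frac{109}{\frac{1}{13} \cdot 14} + 6 \cdot 25 = - \frac{109}{\frac{14}{13}} + 150 = \left(-109\right) \frac{13}{14} + 150 = - \frac{1417}{14} + 150 = \frac{683}{14}$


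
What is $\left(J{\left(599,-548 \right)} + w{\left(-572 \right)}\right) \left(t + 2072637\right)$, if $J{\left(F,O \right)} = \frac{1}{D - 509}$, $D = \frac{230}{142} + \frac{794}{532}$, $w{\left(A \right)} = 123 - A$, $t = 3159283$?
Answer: $\frac{34740723275885680}{9554197} \approx 3.6362 \cdot 10^{9}$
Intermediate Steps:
$D = \frac{58777}{18886}$ ($D = 230 \cdot \frac{1}{142} + 794 \cdot \frac{1}{532} = \frac{115}{71} + \frac{397}{266} = \frac{58777}{18886} \approx 3.1122$)
$J{\left(F,O \right)} = - \frac{18886}{9554197}$ ($J{\left(F,O \right)} = \frac{1}{\frac{58777}{18886} - 509} = \frac{1}{- \frac{9554197}{18886}} = - \frac{18886}{9554197}$)
$\left(J{\left(599,-548 \right)} + w{\left(-572 \right)}\right) \left(t + 2072637\right) = \left(- \frac{18886}{9554197} + \left(123 - -572\right)\right) \left(3159283 + 2072637\right) = \left(- \frac{18886}{9554197} + \left(123 + 572\right)\right) 5231920 = \left(- \frac{18886}{9554197} + 695\right) 5231920 = \frac{6640148029}{9554197} \cdot 5231920 = \frac{34740723275885680}{9554197}$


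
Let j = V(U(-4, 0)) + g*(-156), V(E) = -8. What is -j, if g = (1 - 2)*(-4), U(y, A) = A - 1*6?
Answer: 632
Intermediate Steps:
U(y, A) = -6 + A (U(y, A) = A - 6 = -6 + A)
g = 4 (g = -1*(-4) = 4)
j = -632 (j = -8 + 4*(-156) = -8 - 624 = -632)
-j = -1*(-632) = 632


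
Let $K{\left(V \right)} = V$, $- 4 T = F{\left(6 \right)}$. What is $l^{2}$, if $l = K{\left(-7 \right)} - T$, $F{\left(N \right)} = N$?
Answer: $\frac{121}{4} \approx 30.25$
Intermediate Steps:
$T = - \frac{3}{2}$ ($T = \left(- \frac{1}{4}\right) 6 = - \frac{3}{2} \approx -1.5$)
$l = - \frac{11}{2}$ ($l = -7 - - \frac{3}{2} = -7 + \frac{3}{2} = - \frac{11}{2} \approx -5.5$)
$l^{2} = \left(- \frac{11}{2}\right)^{2} = \frac{121}{4}$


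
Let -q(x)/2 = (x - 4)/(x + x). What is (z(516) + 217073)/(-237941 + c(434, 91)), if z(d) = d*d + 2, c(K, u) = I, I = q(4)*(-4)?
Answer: -483331/237941 ≈ -2.0313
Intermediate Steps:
q(x) = -(-4 + x)/x (q(x) = -2*(x - 4)/(x + x) = -2*(-4 + x)/(2*x) = -2*(-4 + x)*1/(2*x) = -(-4 + x)/x)
I = 0 (I = ((4 - 1*4)/4)*(-4) = ((4 - 4)/4)*(-4) = ((¼)*0)*(-4) = 0*(-4) = 0)
c(K, u) = 0
z(d) = 2 + d² (z(d) = d² + 2 = 2 + d²)
(z(516) + 217073)/(-237941 + c(434, 91)) = ((2 + 516²) + 217073)/(-237941 + 0) = ((2 + 266256) + 217073)/(-237941) = (266258 + 217073)*(-1/237941) = 483331*(-1/237941) = -483331/237941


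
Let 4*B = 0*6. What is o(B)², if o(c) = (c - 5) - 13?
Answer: 324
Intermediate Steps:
B = 0 (B = (0*6)/4 = (¼)*0 = 0)
o(c) = -18 + c (o(c) = (-5 + c) - 13 = -18 + c)
o(B)² = (-18 + 0)² = (-18)² = 324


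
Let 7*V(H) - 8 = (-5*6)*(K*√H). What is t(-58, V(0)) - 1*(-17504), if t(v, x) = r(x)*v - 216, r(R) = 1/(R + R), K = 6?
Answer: 138101/8 ≈ 17263.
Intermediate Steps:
r(R) = 1/(2*R)
V(H) = 8/7 - 180*√H/7 (V(H) = 8/7 + ((-5*6)*(6*√H))/7 = 8/7 + (-180*√H)/7 = 8/7 - 180*√H/7)
t(v, x) = -216 + v/(2*x) (t(v, x) = (1/(2*x))*v - 216 = v/(2*x) - 216 = -216 + v/(2*x))
t(-58, V(0)) - 1*(-17504) = (-216 + (½)*(-58)/(8/7 - 180*√0/7)) - 1*(-17504) = (-216 + (½)*(-58)/(8/7 - 180/7*0)) + 17504 = (-216 + (½)*(-58)/(8/7 + 0)) + 17504 = (-216 + (½)*(-58)/(8/7)) + 17504 = (-216 + (½)*(-58)*(7/8)) + 17504 = (-216 - 203/8) + 17504 = -1931/8 + 17504 = 138101/8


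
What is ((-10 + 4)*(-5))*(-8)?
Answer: -240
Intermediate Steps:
((-10 + 4)*(-5))*(-8) = -6*(-5)*(-8) = 30*(-8) = -240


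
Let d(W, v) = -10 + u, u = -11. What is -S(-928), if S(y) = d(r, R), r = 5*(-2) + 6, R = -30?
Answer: 21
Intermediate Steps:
r = -4 (r = -10 + 6 = -4)
d(W, v) = -21 (d(W, v) = -10 - 11 = -21)
S(y) = -21
-S(-928) = -1*(-21) = 21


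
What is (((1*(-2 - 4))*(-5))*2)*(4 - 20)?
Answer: -960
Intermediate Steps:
(((1*(-2 - 4))*(-5))*2)*(4 - 20) = (((1*(-6))*(-5))*2)*(-16) = (-6*(-5)*2)*(-16) = (30*2)*(-16) = 60*(-16) = -960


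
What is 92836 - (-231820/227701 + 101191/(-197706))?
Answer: 4179346358714227/45017853906 ≈ 92838.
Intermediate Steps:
92836 - (-231820/227701 + 101191/(-197706)) = 92836 - (-231820*1/227701 + 101191*(-1/197706)) = 92836 - (-231820/227701 - 101191/197706) = 92836 - 1*(-68873496811/45017853906) = 92836 + 68873496811/45017853906 = 4179346358714227/45017853906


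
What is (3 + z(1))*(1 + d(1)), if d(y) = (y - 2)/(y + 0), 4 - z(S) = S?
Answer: 0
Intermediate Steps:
z(S) = 4 - S
d(y) = (-2 + y)/y
(3 + z(1))*(1 + d(1)) = (3 + (4 - 1*1))*(1 + (-2 + 1)/1) = (3 + (4 - 1))*(1 + 1*(-1)) = (3 + 3)*(1 - 1) = 6*0 = 0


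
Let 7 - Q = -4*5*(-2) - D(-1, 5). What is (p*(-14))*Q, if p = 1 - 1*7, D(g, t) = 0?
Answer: -2772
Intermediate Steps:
p = -6 (p = 1 - 7 = -6)
Q = -33 (Q = 7 - (-4*5*(-2) - 1*0) = 7 - (-20*(-2) + 0) = 7 - (40 + 0) = 7 - 1*40 = 7 - 40 = -33)
(p*(-14))*Q = -6*(-14)*(-33) = 84*(-33) = -2772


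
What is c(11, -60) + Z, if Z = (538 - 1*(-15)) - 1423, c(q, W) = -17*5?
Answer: -955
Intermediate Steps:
c(q, W) = -85
Z = -870 (Z = (538 + 15) - 1423 = 553 - 1423 = -870)
c(11, -60) + Z = -85 - 870 = -955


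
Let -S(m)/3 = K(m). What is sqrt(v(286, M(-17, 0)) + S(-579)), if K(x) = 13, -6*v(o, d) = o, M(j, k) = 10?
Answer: 2*I*sqrt(195)/3 ≈ 9.3095*I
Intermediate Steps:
v(o, d) = -o/6
S(m) = -39 (S(m) = -3*13 = -39)
sqrt(v(286, M(-17, 0)) + S(-579)) = sqrt(-1/6*286 - 39) = sqrt(-143/3 - 39) = sqrt(-260/3) = 2*I*sqrt(195)/3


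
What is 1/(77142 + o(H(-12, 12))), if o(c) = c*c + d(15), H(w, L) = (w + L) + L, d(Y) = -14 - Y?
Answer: 1/77257 ≈ 1.2944e-5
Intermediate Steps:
H(w, L) = w + 2*L (H(w, L) = (L + w) + L = w + 2*L)
o(c) = -29 + c**2 (o(c) = c*c + (-14 - 1*15) = c**2 + (-14 - 15) = c**2 - 29 = -29 + c**2)
1/(77142 + o(H(-12, 12))) = 1/(77142 + (-29 + (-12 + 2*12)**2)) = 1/(77142 + (-29 + (-12 + 24)**2)) = 1/(77142 + (-29 + 12**2)) = 1/(77142 + (-29 + 144)) = 1/(77142 + 115) = 1/77257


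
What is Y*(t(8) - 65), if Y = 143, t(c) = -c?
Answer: -10439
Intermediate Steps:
Y*(t(8) - 65) = 143*(-1*8 - 65) = 143*(-8 - 65) = 143*(-73) = -10439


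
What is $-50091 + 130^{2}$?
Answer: $-33191$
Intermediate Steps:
$-50091 + 130^{2} = -50091 + 16900 = -33191$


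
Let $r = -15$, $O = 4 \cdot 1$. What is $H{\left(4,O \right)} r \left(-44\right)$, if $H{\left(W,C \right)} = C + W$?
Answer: $5280$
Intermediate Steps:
$O = 4$
$H{\left(4,O \right)} r \left(-44\right) = \left(4 + 4\right) \left(-15\right) \left(-44\right) = 8 \left(-15\right) \left(-44\right) = \left(-120\right) \left(-44\right) = 5280$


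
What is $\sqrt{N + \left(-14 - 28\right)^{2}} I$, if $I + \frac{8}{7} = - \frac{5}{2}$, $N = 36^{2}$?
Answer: $- \frac{153 \sqrt{85}}{7} \approx -201.51$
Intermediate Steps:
$N = 1296$
$I = - \frac{51}{14}$ ($I = - \frac{8}{7} - \frac{5}{2} = - \frac{51}{14} \approx -3.6429$)
$\sqrt{N + \left(-14 - 28\right)^{2}} I = \sqrt{1296 + \left(-14 - 28\right)^{2}} \left(- \frac{51}{14}\right) = \sqrt{1296 + \left(-42\right)^{2}} \left(- \frac{51}{14}\right) = \sqrt{1296 + 1764} \left(- \frac{51}{14}\right) = \sqrt{3060} \left(- \frac{51}{14}\right) = 6 \sqrt{85} \left(- \frac{51}{14}\right) = - \frac{153 \sqrt{85}}{7}$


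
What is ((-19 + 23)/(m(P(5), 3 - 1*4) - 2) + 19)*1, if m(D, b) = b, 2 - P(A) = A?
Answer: 53/3 ≈ 17.667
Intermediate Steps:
P(A) = 2 - A
((-19 + 23)/(m(P(5), 3 - 1*4) - 2) + 19)*1 = ((-19 + 23)/((3 - 1*4) - 2) + 19)*1 = (4/((3 - 4) - 2) + 19)*1 = (4/(-1 - 2) + 19)*1 = (4/(-3) + 19)*1 = (4*(-⅓) + 19)*1 = (-4/3 + 19)*1 = (53/3)*1 = 53/3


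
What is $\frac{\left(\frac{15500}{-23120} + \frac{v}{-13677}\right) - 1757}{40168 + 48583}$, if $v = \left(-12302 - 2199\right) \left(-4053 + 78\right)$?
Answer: $- \frac{31474463353}{467735875204} \approx -0.067291$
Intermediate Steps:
$v = 57641475$ ($v = \left(-14501\right) \left(-3975\right) = 57641475$)
$\frac{\left(\frac{15500}{-23120} + \frac{v}{-13677}\right) - 1757}{40168 + 48583} = \frac{\left(\frac{15500}{-23120} + \frac{57641475}{-13677}\right) - 1757}{40168 + 48583} = \frac{\left(15500 \left(- \frac{1}{23120}\right) + 57641475 \left(- \frac{1}{13677}\right)\right) - 1757}{88751} = \left(\left(- \frac{775}{1156} - \frac{19213825}{4559}\right) - 1757\right) \frac{1}{88751} = \left(- \frac{22214714925}{5270204} - 1757\right) \frac{1}{88751} = \left(- \frac{31474463353}{5270204}\right) \frac{1}{88751} = - \frac{31474463353}{467735875204}$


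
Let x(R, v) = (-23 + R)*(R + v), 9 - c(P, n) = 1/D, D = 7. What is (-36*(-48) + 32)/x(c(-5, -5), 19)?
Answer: -1568/351 ≈ -4.4672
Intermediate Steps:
c(P, n) = 62/7 (c(P, n) = 9 - 1/7 = 62/7)
(-36*(-48) + 32)/x(c(-5, -5), 19) = (-36*(-48) + 32)/((62/7)**2 - 23*62/7 - 23*19 + (62/7)*19) = (1728 + 32)/(3844/49 - 1426/7 - 437 + 1178/7) = 1760/(-19305/49) = 1760*(-49/19305) = -1568/351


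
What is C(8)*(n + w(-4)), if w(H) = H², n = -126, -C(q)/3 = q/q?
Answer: 330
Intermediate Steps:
C(q) = -3 (C(q) = -3*q/q = -3*1 = -3)
C(8)*(n + w(-4)) = -3*(-126 + (-4)²) = -3*(-126 + 16) = -3*(-110) = 330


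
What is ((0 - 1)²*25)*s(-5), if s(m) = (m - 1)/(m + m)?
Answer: 15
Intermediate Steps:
s(m) = (-1 + m)/(2*m) (s(m) = (-1 + m)/((2*m)) = (-1 + m)*(1/(2*m)) = (-1 + m)/(2*m))
((0 - 1)²*25)*s(-5) = ((0 - 1)²*25)*((½)*(-1 - 5)/(-5)) = ((-1)²*25)*((½)*(-⅕)*(-6)) = (1*25)*(⅗) = 25*(⅗) = 15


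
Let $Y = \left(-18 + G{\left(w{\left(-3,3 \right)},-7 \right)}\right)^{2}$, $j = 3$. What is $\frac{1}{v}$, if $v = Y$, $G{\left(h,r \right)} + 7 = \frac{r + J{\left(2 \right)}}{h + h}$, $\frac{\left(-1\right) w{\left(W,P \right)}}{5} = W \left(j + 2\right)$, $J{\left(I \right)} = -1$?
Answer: $\frac{5625}{3530641} \approx 0.0015932$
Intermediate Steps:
$w{\left(W,P \right)} = - 25 W$ ($w{\left(W,P \right)} = - 5 W \left(3 + 2\right) = - 5 W 5 = - 5 \cdot 5 W = - 25 W$)
$G{\left(h,r \right)} = -7 + \frac{-1 + r}{2 h}$ ($G{\left(h,r \right)} = -7 + \frac{r - 1}{h + h} = -7 + \frac{-1 + r}{2 h}$)
$Y = \frac{3530641}{5625}$ ($Y = \left(-18 + \frac{-1 - 7 - 14 \left(\left(-25\right) \left(-3\right)\right)}{2 \left(\left(-25\right) \left(-3\right)\right)}\right)^{2} = \left(-18 + \frac{-1 - 7 - 1050}{2 \cdot 75}\right)^{2} = \left(-18 + \frac{1}{2} \cdot \frac{1}{75} \left(-1 - 7 - 1050\right)\right)^{2} = \left(-18 + \frac{1}{2} \cdot \frac{1}{75} \left(-1058\right)\right)^{2} = \left(-18 - \frac{529}{75}\right)^{2} = \left(- \frac{1879}{75}\right)^{2} = \frac{3530641}{5625} \approx 627.67$)
$v = \frac{3530641}{5625} \approx 627.67$
$\frac{1}{v} = \frac{1}{\frac{3530641}{5625}} = \frac{5625}{3530641}$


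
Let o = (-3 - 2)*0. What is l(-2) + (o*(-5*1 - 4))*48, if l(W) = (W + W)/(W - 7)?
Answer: 4/9 ≈ 0.44444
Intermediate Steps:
l(W) = 2*W/(-7 + W) (l(W) = (2*W)/(-7 + W) = 2*W/(-7 + W))
o = 0 (o = -5*0 = 0)
l(-2) + (o*(-5*1 - 4))*48 = 2*(-2)/(-7 - 2) + (0*(-5*1 - 4))*48 = 2*(-2)/(-9) + (0*(-5 - 4))*48 = 2*(-2)*(-⅑) + (0*(-9))*48 = 4/9 + 0*48 = 4/9 + 0 = 4/9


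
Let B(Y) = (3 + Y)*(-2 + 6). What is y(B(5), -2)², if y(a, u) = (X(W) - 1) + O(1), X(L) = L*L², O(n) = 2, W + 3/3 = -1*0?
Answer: 0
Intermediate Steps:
W = -1 (W = -1 - 1*0 = -1 + 0 = -1)
B(Y) = 12 + 4*Y (B(Y) = (3 + Y)*4 = 12 + 4*Y)
X(L) = L³
y(a, u) = 0 (y(a, u) = ((-1)³ - 1) + 2 = (-1 - 1) + 2 = -2 + 2 = 0)
y(B(5), -2)² = 0² = 0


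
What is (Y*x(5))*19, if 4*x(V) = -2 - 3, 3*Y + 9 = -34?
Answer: 4085/12 ≈ 340.42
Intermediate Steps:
Y = -43/3 (Y = -3 + (1/3)*(-34) = -3 - 34/3 = -43/3 ≈ -14.333)
x(V) = -5/4 (x(V) = (-2 - 3)/4 = (1/4)*(-5) = -5/4)
(Y*x(5))*19 = -43/3*(-5/4)*19 = (215/12)*19 = 4085/12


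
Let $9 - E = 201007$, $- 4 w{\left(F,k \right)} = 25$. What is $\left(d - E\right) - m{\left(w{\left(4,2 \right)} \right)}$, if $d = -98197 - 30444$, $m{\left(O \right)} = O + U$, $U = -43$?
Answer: $\frac{289625}{4} \approx 72406.0$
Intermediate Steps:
$w{\left(F,k \right)} = - \frac{25}{4}$ ($w{\left(F,k \right)} = \left(- \frac{1}{4}\right) 25 = - \frac{25}{4}$)
$E = -200998$ ($E = 9 - 201007 = -200998$)
$m{\left(O \right)} = -43 + O$ ($m{\left(O \right)} = O - 43 = -43 + O$)
$d = -128641$
$\left(d - E\right) - m{\left(w{\left(4,2 \right)} \right)} = \left(-128641 - -200998\right) - \left(-43 - \frac{25}{4}\right) = \left(-128641 + 200998\right) - - \frac{197}{4} = 72357 + \frac{197}{4} = \frac{289625}{4}$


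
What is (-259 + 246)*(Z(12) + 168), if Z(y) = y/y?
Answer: -2197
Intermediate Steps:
Z(y) = 1
(-259 + 246)*(Z(12) + 168) = (-259 + 246)*(1 + 168) = -13*169 = -2197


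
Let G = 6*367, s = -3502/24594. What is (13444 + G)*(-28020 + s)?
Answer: -5391043509386/12297 ≈ -4.3840e+8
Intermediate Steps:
s = -1751/12297 (s = -3502*1/24594 = -1751/12297 ≈ -0.14239)
G = 2202
(13444 + G)*(-28020 + s) = (13444 + 2202)*(-28020 - 1751/12297) = 15646*(-344563691/12297) = -5391043509386/12297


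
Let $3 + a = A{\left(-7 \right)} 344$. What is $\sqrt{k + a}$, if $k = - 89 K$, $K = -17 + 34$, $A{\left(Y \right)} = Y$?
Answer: $6 i \sqrt{109} \approx 62.642 i$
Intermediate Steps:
$a = -2411$ ($a = -3 - 2408 = -2411$)
$K = 17$
$k = -1513$ ($k = \left(-89\right) 17 = -1513$)
$\sqrt{k + a} = \sqrt{-1513 - 2411} = \sqrt{-3924} = 6 i \sqrt{109}$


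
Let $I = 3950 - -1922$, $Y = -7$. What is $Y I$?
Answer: $-41104$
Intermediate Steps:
$I = 5872$ ($I = 3950 + 1922 = 5872$)
$Y I = \left(-7\right) 5872 = -41104$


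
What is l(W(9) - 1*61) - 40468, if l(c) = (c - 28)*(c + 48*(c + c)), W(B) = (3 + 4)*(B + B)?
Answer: 192817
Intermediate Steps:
W(B) = 14*B (W(B) = 7*(2*B) = 14*B)
l(c) = 97*c*(-28 + c) (l(c) = (-28 + c)*(c + 48*(2*c)) = (-28 + c)*(c + 96*c) = (-28 + c)*(97*c) = 97*c*(-28 + c))
l(W(9) - 1*61) - 40468 = 97*(14*9 - 1*61)*(-28 + (14*9 - 1*61)) - 40468 = 97*(126 - 61)*(-28 + (126 - 61)) - 40468 = 97*65*(-28 + 65) - 40468 = 97*65*37 - 40468 = 233285 - 40468 = 192817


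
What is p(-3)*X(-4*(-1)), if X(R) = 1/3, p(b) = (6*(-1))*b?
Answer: 6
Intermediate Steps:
p(b) = -6*b
X(R) = ⅓
p(-3)*X(-4*(-1)) = -6*(-3)*(⅓) = 18*(⅓) = 6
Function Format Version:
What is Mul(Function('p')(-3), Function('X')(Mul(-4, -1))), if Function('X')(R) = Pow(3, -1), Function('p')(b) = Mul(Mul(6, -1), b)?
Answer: 6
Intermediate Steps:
Function('p')(b) = Mul(-6, b)
Function('X')(R) = Rational(1, 3)
Mul(Function('p')(-3), Function('X')(Mul(-4, -1))) = Mul(Mul(-6, -3), Rational(1, 3)) = Mul(18, Rational(1, 3)) = 6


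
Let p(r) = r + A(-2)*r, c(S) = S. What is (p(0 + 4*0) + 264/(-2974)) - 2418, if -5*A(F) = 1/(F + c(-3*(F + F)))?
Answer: -3595698/1487 ≈ -2418.1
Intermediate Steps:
A(F) = 1/(25*F) (A(F) = -1/(5*(F - 3*(F + F))) = -1/(5*(F - 6*F)) = -(-1/(5*F))/5 = -(-1)/(25*F) = 1/(25*F))
p(r) = 49*r/50 (p(r) = r + ((1/25)/(-2))*r = r + ((1/25)*(-½))*r = r - r/50 = 49*r/50)
(p(0 + 4*0) + 264/(-2974)) - 2418 = (49*(0 + 4*0)/50 + 264/(-2974)) - 2418 = (49*(0 + 0)/50 + 264*(-1/2974)) - 2418 = ((49/50)*0 - 132/1487) - 2418 = (0 - 132/1487) - 2418 = -132/1487 - 2418 = -3595698/1487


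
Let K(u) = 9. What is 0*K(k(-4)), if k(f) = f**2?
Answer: 0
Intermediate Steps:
0*K(k(-4)) = 0*9 = 0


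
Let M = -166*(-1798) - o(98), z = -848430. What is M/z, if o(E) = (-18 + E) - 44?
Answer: -149216/424215 ≈ -0.35175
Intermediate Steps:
o(E) = -62 + E
M = 298432 (M = -166*(-1798) - (-62 + 98) = 298468 - 1*36 = 298468 - 36 = 298432)
M/z = 298432/(-848430) = 298432*(-1/848430) = -149216/424215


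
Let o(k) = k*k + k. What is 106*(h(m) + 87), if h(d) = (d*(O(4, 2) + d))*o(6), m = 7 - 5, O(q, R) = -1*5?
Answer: -17490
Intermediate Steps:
O(q, R) = -5
o(k) = k + k**2 (o(k) = k**2 + k = k + k**2)
m = 2
h(d) = 42*d*(-5 + d) (h(d) = (d*(-5 + d))*(6*(1 + 6)) = (d*(-5 + d))*(6*7) = (d*(-5 + d))*42 = 42*d*(-5 + d))
106*(h(m) + 87) = 106*(42*2*(-5 + 2) + 87) = 106*(42*2*(-3) + 87) = 106*(-252 + 87) = 106*(-165) = -17490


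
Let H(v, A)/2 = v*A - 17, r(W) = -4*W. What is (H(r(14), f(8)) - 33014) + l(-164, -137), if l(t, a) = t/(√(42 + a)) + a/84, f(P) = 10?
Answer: -2870249/84 + 164*I*√95/95 ≈ -34170.0 + 16.826*I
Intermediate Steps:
H(v, A) = -34 + 2*A*v (H(v, A) = 2*(v*A - 17) = 2*(A*v - 17) = 2*(-17 + A*v) = -34 + 2*A*v)
l(t, a) = a/84 + t/√(42 + a) (l(t, a) = t/√(42 + a) + a*(1/84) = t/√(42 + a) + a/84 = a/84 + t/√(42 + a))
(H(r(14), f(8)) - 33014) + l(-164, -137) = ((-34 + 2*10*(-4*14)) - 33014) + ((1/84)*(-137) - 164/√(42 - 137)) = ((-34 + 2*10*(-56)) - 33014) + (-137/84 - (-164)*I*√95/95) = ((-34 - 1120) - 33014) + (-137/84 - (-164)*I*√95/95) = (-1154 - 33014) + (-137/84 + 164*I*√95/95) = -34168 + (-137/84 + 164*I*√95/95) = -2870249/84 + 164*I*√95/95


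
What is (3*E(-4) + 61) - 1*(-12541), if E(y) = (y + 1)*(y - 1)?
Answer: 12647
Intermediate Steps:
E(y) = (1 + y)*(-1 + y)
(3*E(-4) + 61) - 1*(-12541) = (3*(-1 + (-4)²) + 61) - 1*(-12541) = (3*(-1 + 16) + 61) + 12541 = (3*15 + 61) + 12541 = (45 + 61) + 12541 = 106 + 12541 = 12647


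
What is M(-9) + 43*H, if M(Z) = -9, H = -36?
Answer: -1557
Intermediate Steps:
M(-9) + 43*H = -9 + 43*(-36) = -9 - 1548 = -1557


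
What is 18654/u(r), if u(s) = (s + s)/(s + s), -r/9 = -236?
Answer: 18654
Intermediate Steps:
r = 2124 (r = -9*(-236) = 2124)
u(s) = 1 (u(s) = (2*s)/((2*s)) = (2*s)*(1/(2*s)) = 1)
18654/u(r) = 18654/1 = 18654*1 = 18654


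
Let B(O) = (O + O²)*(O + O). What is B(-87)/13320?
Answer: -36163/370 ≈ -97.738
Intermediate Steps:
B(O) = 2*O*(O + O²) (B(O) = (O + O²)*(2*O) = 2*O*(O + O²))
B(-87)/13320 = (2*(-87)²*(1 - 87))/13320 = (2*7569*(-86))*(1/13320) = -1301868*1/13320 = -36163/370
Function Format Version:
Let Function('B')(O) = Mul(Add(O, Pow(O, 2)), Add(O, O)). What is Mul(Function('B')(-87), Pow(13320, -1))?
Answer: Rational(-36163, 370) ≈ -97.738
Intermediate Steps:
Function('B')(O) = Mul(2, O, Add(O, Pow(O, 2))) (Function('B')(O) = Mul(Add(O, Pow(O, 2)), Mul(2, O)) = Mul(2, O, Add(O, Pow(O, 2))))
Mul(Function('B')(-87), Pow(13320, -1)) = Mul(Mul(2, Pow(-87, 2), Add(1, -87)), Pow(13320, -1)) = Mul(Mul(2, 7569, -86), Rational(1, 13320)) = Mul(-1301868, Rational(1, 13320)) = Rational(-36163, 370)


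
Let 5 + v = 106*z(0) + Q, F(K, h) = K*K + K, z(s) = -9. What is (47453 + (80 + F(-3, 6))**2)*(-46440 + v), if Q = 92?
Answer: -2594741643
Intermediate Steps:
F(K, h) = K + K**2 (F(K, h) = K**2 + K = K + K**2)
v = -867 (v = -5 + (106*(-9) + 92) = -5 + (-954 + 92) = -5 - 862 = -867)
(47453 + (80 + F(-3, 6))**2)*(-46440 + v) = (47453 + (80 - 3*(1 - 3))**2)*(-46440 - 867) = (47453 + (80 - 3*(-2))**2)*(-47307) = (47453 + (80 + 6)**2)*(-47307) = (47453 + 86**2)*(-47307) = (47453 + 7396)*(-47307) = 54849*(-47307) = -2594741643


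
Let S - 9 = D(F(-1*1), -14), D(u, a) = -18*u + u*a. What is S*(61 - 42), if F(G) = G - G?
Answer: 171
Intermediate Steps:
F(G) = 0
D(u, a) = -18*u + a*u
S = 9 (S = 9 + 0*(-18 - 14) = 9 + 0*(-32) = 9 + 0 = 9)
S*(61 - 42) = 9*(61 - 42) = 9*19 = 171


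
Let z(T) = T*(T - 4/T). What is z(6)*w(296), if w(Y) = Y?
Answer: 9472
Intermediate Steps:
z(6)*w(296) = (-4 + 6²)*296 = (-4 + 36)*296 = 32*296 = 9472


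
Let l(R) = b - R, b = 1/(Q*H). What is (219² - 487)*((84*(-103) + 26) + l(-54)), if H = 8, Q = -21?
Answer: -4883368927/12 ≈ -4.0695e+8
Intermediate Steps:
b = -1/168 (b = 1/(-21*8) = 1/(-168) = -1/168 ≈ -0.0059524)
l(R) = -1/168 - R
(219² - 487)*((84*(-103) + 26) + l(-54)) = (219² - 487)*((84*(-103) + 26) + (-1/168 - 1*(-54))) = (47961 - 487)*((-8652 + 26) + (-1/168 + 54)) = 47474*(-8626 + 9071/168) = 47474*(-1440097/168) = -4883368927/12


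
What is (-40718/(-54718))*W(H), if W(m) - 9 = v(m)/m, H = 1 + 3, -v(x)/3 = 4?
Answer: 122154/27359 ≈ 4.4649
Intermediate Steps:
v(x) = -12 (v(x) = -3*4 = -12)
H = 4
W(m) = 9 - 12/m
(-40718/(-54718))*W(H) = (-40718/(-54718))*(9 - 12/4) = (-40718*(-1/54718))*(9 - 12*1/4) = 20359*(9 - 3)/27359 = (20359/27359)*6 = 122154/27359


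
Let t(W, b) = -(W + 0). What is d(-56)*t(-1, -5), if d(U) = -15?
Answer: -15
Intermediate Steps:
t(W, b) = -W
d(-56)*t(-1, -5) = -(-15)*(-1) = -15*1 = -15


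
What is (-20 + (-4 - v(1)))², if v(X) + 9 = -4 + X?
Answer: 144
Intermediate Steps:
v(X) = -13 + X (v(X) = -9 + (-4 + X) = -13 + X)
(-20 + (-4 - v(1)))² = (-20 + (-4 - (-13 + 1)))² = (-20 + (-4 - 1*(-12)))² = (-20 + (-4 + 12))² = (-20 + 8)² = (-12)² = 144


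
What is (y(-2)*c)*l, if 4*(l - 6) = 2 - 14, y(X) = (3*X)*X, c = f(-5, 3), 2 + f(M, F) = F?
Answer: 36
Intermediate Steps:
f(M, F) = -2 + F
c = 1 (c = -2 + 3 = 1)
y(X) = 3*X²
l = 3 (l = 6 + (2 - 14)/4 = 6 + (¼)*(-12) = 6 - 3 = 3)
(y(-2)*c)*l = ((3*(-2)²)*1)*3 = ((3*4)*1)*3 = (12*1)*3 = 12*3 = 36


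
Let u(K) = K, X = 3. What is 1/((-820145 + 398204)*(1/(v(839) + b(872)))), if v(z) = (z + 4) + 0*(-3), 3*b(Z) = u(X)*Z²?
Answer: -761227/421941 ≈ -1.8041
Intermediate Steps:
b(Z) = Z² (b(Z) = (3*Z²)/3 = Z²)
v(z) = 4 + z (v(z) = (4 + z) + 0 = 4 + z)
1/((-820145 + 398204)*(1/(v(839) + b(872)))) = 1/((-820145 + 398204)*(1/((4 + 839) + 872²))) = 1/((-421941)*(1/(843 + 760384))) = -1/(421941*(1/761227)) = -1/(421941*1/761227) = -1/421941*761227 = -761227/421941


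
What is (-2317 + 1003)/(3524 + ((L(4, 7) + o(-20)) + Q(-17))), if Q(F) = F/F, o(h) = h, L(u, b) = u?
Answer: -1314/3509 ≈ -0.37447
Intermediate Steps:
Q(F) = 1
(-2317 + 1003)/(3524 + ((L(4, 7) + o(-20)) + Q(-17))) = (-2317 + 1003)/(3524 + ((4 - 20) + 1)) = -1314/(3524 + (-16 + 1)) = -1314/(3524 - 15) = -1314/3509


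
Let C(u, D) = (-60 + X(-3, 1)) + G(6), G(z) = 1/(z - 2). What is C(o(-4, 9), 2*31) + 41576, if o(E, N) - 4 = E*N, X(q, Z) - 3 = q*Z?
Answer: 166065/4 ≈ 41516.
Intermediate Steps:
X(q, Z) = 3 + Z*q (X(q, Z) = 3 + q*Z = 3 + Z*q)
G(z) = 1/(-2 + z)
o(E, N) = 4 + E*N
C(u, D) = -239/4 (C(u, D) = (-60 + (3 + 1*(-3))) + 1/(-2 + 6) = (-60 + (3 - 3)) + 1/4 = (-60 + 0) + ¼ = -60 + ¼ = -239/4)
C(o(-4, 9), 2*31) + 41576 = -239/4 + 41576 = 166065/4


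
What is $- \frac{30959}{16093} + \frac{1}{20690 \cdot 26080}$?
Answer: $- \frac{16705327780707}{8683705553600} \approx -1.9238$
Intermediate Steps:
$- \frac{30959}{16093} + \frac{1}{20690 \cdot 26080} = \left(-30959\right) \frac{1}{16093} + \frac{1}{20690} \cdot \frac{1}{26080} = - \frac{30959}{16093} + \frac{1}{539595200} = - \frac{16705327780707}{8683705553600}$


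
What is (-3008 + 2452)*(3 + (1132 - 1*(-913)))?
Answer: -1138688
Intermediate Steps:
(-3008 + 2452)*(3 + (1132 - 1*(-913))) = -556*(3 + (1132 + 913)) = -556*(3 + 2045) = -556*2048 = -1138688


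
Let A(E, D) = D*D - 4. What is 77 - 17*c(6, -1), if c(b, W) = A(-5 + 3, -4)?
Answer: -127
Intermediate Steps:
A(E, D) = -4 + D² (A(E, D) = D² - 4 = -4 + D²)
c(b, W) = 12 (c(b, W) = -4 + (-4)² = -4 + 16 = 12)
77 - 17*c(6, -1) = 77 - 17*12 = 77 - 204 = -127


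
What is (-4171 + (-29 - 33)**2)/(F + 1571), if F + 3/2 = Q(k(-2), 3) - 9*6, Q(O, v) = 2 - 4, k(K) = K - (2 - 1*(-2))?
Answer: -218/1009 ≈ -0.21606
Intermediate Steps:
k(K) = -4 + K (k(K) = K - (2 + 2) = K - 1*4 = K - 4 = -4 + K)
Q(O, v) = -2
F = -115/2 (F = -3/2 + (-2 - 9*6) = -3/2 + (-2 - 54) = -3/2 - 56 = -115/2 ≈ -57.500)
(-4171 + (-29 - 33)**2)/(F + 1571) = (-4171 + (-29 - 33)**2)/(-115/2 + 1571) = (-4171 + (-62)**2)/(3027/2) = (-4171 + 3844)*(2/3027) = -327*2/3027 = -218/1009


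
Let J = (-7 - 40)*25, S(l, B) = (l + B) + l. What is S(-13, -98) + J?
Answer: -1299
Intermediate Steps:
S(l, B) = B + 2*l (S(l, B) = (B + l) + l = B + 2*l)
J = -1175 (J = -47*25 = -1175)
S(-13, -98) + J = (-98 + 2*(-13)) - 1175 = (-98 - 26) - 1175 = -124 - 1175 = -1299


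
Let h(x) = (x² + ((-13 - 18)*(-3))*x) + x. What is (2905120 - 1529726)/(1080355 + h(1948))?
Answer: 1375394/5058171 ≈ 0.27192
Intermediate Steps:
h(x) = x² + 94*x (h(x) = (x² + (-31*(-3))*x) + x = (x² + 93*x) + x = x² + 94*x)
(2905120 - 1529726)/(1080355 + h(1948)) = (2905120 - 1529726)/(1080355 + 1948*(94 + 1948)) = 1375394/(1080355 + 1948*2042) = 1375394/(1080355 + 3977816) = 1375394/5058171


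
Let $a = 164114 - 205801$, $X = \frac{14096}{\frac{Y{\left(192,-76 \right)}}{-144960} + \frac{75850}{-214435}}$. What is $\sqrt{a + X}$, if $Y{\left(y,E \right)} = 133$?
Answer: $\frac{i \sqrt{3271456892923663258247}}{200431561} \approx 285.37 i$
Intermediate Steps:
$X = - \frac{87633415633920}{2204747171}$ ($X = \frac{14096}{\frac{133}{-144960} + \frac{75850}{-214435}} = \frac{14096}{133 \left(- \frac{1}{144960}\right) + 75850 \left(- \frac{1}{214435}\right)} = \frac{14096}{- \frac{133}{144960} - \frac{15170}{42887}} = \frac{14096}{- \frac{2204747171}{6216899520}} = 14096 \left(- \frac{6216899520}{2204747171}\right) = - \frac{87633415633920}{2204747171} \approx -39748.0$)
$a = -41687$ ($a = 164114 - 205801 = -41687$)
$\sqrt{a + X} = \sqrt{-41687 - \frac{87633415633920}{2204747171}} = \sqrt{- \frac{179542710951397}{2204747171}} = \frac{i \sqrt{3271456892923663258247}}{200431561}$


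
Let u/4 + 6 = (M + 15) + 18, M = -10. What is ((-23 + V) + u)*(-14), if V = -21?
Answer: -336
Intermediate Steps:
u = 68 (u = -24 + 4*((-10 + 15) + 18) = -24 + 4*(5 + 18) = -24 + 4*23 = -24 + 92 = 68)
((-23 + V) + u)*(-14) = ((-23 - 21) + 68)*(-14) = (-44 + 68)*(-14) = 24*(-14) = -336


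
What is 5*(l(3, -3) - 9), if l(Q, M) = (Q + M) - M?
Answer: -30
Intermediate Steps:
l(Q, M) = Q (l(Q, M) = (M + Q) - M = Q)
5*(l(3, -3) - 9) = 5*(3 - 9) = 5*(-6) = -30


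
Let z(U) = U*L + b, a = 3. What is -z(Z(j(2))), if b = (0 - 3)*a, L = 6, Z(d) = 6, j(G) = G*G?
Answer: -27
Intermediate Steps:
j(G) = G**2
b = -9 (b = (0 - 3)*3 = -3*3 = -9)
z(U) = -9 + 6*U (z(U) = U*6 - 9 = 6*U - 9 = -9 + 6*U)
-z(Z(j(2))) = -(-9 + 6*6) = -(-9 + 36) = -1*27 = -27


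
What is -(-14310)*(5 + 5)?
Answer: 143100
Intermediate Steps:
-(-14310)*(5 + 5) = -(-14310)*10 = -2862*(-50) = 143100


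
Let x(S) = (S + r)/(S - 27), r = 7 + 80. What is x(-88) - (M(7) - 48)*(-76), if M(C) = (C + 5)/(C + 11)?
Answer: -1241077/345 ≈ -3597.3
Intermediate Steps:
r = 87
M(C) = (5 + C)/(11 + C)
x(S) = (87 + S)/(-27 + S) (x(S) = (S + 87)/(S - 27) = (87 + S)/(-27 + S))
x(-88) - (M(7) - 48)*(-76) = (87 - 88)/(-27 - 88) - ((5 + 7)/(11 + 7) - 48)*(-76) = -1/(-115) - (12/18 - 48)*(-76) = -1/115*(-1) - ((1/18)*12 - 48)*(-76) = 1/115 - (⅔ - 48)*(-76) = 1/115 - (-142)*(-76)/3 = 1/115 - 1*10792/3 = 1/115 - 10792/3 = -1241077/345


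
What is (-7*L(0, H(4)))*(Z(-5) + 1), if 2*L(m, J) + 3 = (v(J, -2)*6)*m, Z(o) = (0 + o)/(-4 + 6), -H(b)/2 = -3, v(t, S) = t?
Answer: -63/4 ≈ -15.750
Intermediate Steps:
H(b) = 6 (H(b) = -2*(-3) = 6)
Z(o) = o/2
L(m, J) = -3/2 + 3*J*m (L(m, J) = -3/2 + ((J*6)*m)/2 = -3/2 + ((6*J)*m)/2 = -3/2 + (6*J*m)/2 = -3/2 + 3*J*m)
(-7*L(0, H(4)))*(Z(-5) + 1) = (-7*(-3/2 + 3*6*0))*((½)*(-5) + 1) = (-7*(-3/2 + 0))*(-5/2 + 1) = -7*(-3/2)*(-3/2) = (21/2)*(-3/2) = -63/4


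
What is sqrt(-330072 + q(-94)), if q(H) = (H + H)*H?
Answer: 20*I*sqrt(781) ≈ 558.93*I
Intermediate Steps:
q(H) = 2*H**2 (q(H) = (2*H)*H = 2*H**2)
sqrt(-330072 + q(-94)) = sqrt(-330072 + 2*(-94)**2) = sqrt(-330072 + 2*8836) = sqrt(-330072 + 17672) = sqrt(-312400) = 20*I*sqrt(781)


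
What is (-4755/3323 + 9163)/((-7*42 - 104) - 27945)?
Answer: -30443894/94183789 ≈ -0.32324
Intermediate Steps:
(-4755/3323 + 9163)/((-7*42 - 104) - 27945) = (-4755*1/3323 + 9163)/((-294 - 104) - 27945) = (-4755/3323 + 9163)/(-398 - 27945) = (30443894/3323)/(-28343) = (30443894/3323)*(-1/28343) = -30443894/94183789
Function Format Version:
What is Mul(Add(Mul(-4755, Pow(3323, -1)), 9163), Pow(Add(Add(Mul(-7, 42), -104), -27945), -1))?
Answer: Rational(-30443894, 94183789) ≈ -0.32324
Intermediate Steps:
Mul(Add(Mul(-4755, Pow(3323, -1)), 9163), Pow(Add(Add(Mul(-7, 42), -104), -27945), -1)) = Mul(Add(Mul(-4755, Rational(1, 3323)), 9163), Pow(Add(Add(-294, -104), -27945), -1)) = Mul(Add(Rational(-4755, 3323), 9163), Pow(Add(-398, -27945), -1)) = Mul(Rational(30443894, 3323), Pow(-28343, -1)) = Mul(Rational(30443894, 3323), Rational(-1, 28343)) = Rational(-30443894, 94183789)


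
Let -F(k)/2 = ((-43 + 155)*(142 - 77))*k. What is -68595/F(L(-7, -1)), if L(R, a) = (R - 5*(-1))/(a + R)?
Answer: 13719/728 ≈ 18.845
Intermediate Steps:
L(R, a) = (5 + R)/(R + a) (L(R, a) = (R + 5)/(R + a) = (5 + R)/(R + a))
F(k) = -14560*k (F(k) = -2*(-43 + 155)*(142 - 77)*k = -2*112*65*k = -14560*k)
-68595/F(L(-7, -1)) = -68595*(-(-7 - 1)/(14560*(5 - 7))) = -68595/((-14560*(-2)/(-8))) = -68595/((-(-1820)*(-2))) = -68595/((-14560*1/4)) = -68595/(-3640) = -68595*(-1/3640) = 13719/728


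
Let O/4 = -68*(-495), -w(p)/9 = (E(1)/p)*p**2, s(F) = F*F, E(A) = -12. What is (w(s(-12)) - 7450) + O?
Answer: 142742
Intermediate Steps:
s(F) = F**2
w(p) = 108*p (w(p) = -9*(-12/p)*p**2 = -(-108)*p = 108*p)
O = 134640 (O = 4*(-68*(-495)) = 4*33660 = 134640)
(w(s(-12)) - 7450) + O = (108*(-12)**2 - 7450) + 134640 = (108*144 - 7450) + 134640 = (15552 - 7450) + 134640 = 8102 + 134640 = 142742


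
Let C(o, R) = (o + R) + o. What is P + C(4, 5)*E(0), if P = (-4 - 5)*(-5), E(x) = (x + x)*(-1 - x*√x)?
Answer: 45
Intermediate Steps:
E(x) = 2*x*(-1 - x^(3/2)) (E(x) = (2*x)*(-1 - x^(3/2)) = 2*x*(-1 - x^(3/2)))
P = 45 (P = -9*(-5) = 45)
C(o, R) = R + 2*o (C(o, R) = (R + o) + o = R + 2*o)
P + C(4, 5)*E(0) = 45 + (5 + 2*4)*(-2*0 - 2*0^(5/2)) = 45 + (5 + 8)*(0 - 2*0) = 45 + 13*(0 + 0) = 45 + 13*0 = 45 + 0 = 45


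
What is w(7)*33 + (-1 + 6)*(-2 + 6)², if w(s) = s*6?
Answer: 1466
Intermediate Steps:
w(s) = 6*s
w(7)*33 + (-1 + 6)*(-2 + 6)² = (6*7)*33 + (-1 + 6)*(-2 + 6)² = 42*33 + 5*4² = 1386 + 5*16 = 1386 + 80 = 1466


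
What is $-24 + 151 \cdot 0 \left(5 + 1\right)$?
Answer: $-24$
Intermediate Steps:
$-24 + 151 \cdot 0 \left(5 + 1\right) = -24 + 151 \cdot 0 \cdot 6 = -24 + 151 \cdot 0 = -24 + 0 = -24$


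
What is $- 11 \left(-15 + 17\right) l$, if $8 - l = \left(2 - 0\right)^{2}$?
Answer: $-88$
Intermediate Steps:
$l = 4$ ($l = 8 - \left(2 - 0\right)^{2} = 8 - \left(2 + 0\right)^{2} = 8 - 2^{2} = 8 - 4 = 4$)
$- 11 \left(-15 + 17\right) l = - 11 \left(-15 + 17\right) 4 = \left(-11\right) 2 \cdot 4 = \left(-22\right) 4 = -88$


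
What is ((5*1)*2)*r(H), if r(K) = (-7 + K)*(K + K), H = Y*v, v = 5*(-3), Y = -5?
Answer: 102000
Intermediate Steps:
v = -15
H = 75 (H = -5*(-15) = 75)
r(K) = 2*K*(-7 + K) (r(K) = (-7 + K)*(2*K) = 2*K*(-7 + K))
((5*1)*2)*r(H) = ((5*1)*2)*(2*75*(-7 + 75)) = (5*2)*(2*75*68) = 10*10200 = 102000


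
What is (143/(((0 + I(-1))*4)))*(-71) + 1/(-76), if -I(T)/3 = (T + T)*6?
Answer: -192943/2736 ≈ -70.520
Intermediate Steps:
I(T) = -36*T (I(T) = -3*(T + T)*6 = -3*2*T*6 = -36*T)
(143/(((0 + I(-1))*4)))*(-71) + 1/(-76) = (143/(((0 - 36*(-1))*4)))*(-71) + 1/(-76) = (143/(((0 + 36)*4)))*(-71) - 1/76 = (143/((36*4)))*(-71) - 1/76 = (143/144)*(-71) - 1/76 = -10153/144 - 1/76 = -192943/2736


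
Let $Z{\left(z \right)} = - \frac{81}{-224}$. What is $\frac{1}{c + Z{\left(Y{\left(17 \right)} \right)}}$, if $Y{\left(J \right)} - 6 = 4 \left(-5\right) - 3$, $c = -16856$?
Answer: $- \frac{224}{3775663} \approx -5.9327 \cdot 10^{-5}$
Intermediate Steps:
$Y{\left(J \right)} = -17$ ($Y{\left(J \right)} = 6 + \left(4 \left(-5\right) - 3\right) = 6 - 23 = -17$)
$Z{\left(z \right)} = \frac{81}{224}$ ($Z{\left(z \right)} = \left(-81\right) \left(- \frac{1}{224}\right) = \frac{81}{224}$)
$\frac{1}{c + Z{\left(Y{\left(17 \right)} \right)}} = \frac{1}{-16856 + \frac{81}{224}} = \frac{1}{- \frac{3775663}{224}} = - \frac{224}{3775663}$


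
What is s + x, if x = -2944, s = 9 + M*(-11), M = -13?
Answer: -2792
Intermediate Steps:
s = 152 (s = 9 - 13*(-11) = 9 + 143 = 152)
s + x = 152 - 2944 = -2792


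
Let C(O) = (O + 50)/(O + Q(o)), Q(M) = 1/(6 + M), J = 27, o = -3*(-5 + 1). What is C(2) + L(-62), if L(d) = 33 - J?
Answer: 1158/37 ≈ 31.297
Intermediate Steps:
o = 12 (o = -3*(-4) = 12)
C(O) = (50 + O)/(1/18 + O) (C(O) = (O + 50)/(O + 1/(6 + 12)) = (50 + O)/(O + 1/18) = (50 + O)/(1/18 + O))
L(d) = 6 (L(d) = 33 - 1*27 = 33 - 27 = 6)
C(2) + L(-62) = 18*(50 + 2)/(1 + 18*2) + 6 = 18*52/(1 + 36) + 6 = 18*52/37 + 6 = 18*(1/37)*52 + 6 = 936/37 + 6 = 1158/37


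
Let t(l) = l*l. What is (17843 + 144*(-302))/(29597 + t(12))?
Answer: -25645/29741 ≈ -0.86228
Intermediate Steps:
t(l) = l²
(17843 + 144*(-302))/(29597 + t(12)) = (17843 + 144*(-302))/(29597 + 12²) = (17843 - 43488)/(29597 + 144) = -25645/29741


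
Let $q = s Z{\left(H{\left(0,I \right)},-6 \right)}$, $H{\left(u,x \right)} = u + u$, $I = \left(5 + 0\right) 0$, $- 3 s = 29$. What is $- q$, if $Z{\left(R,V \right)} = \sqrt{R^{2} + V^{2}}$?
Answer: $58$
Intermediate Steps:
$s = - \frac{29}{3}$ ($s = \left(- \frac{1}{3}\right) 29 = - \frac{29}{3} \approx -9.6667$)
$I = 0$ ($I = 5 \cdot 0 = 0$)
$H{\left(u,x \right)} = 2 u$
$q = -58$ ($q = - \frac{29 \sqrt{\left(2 \cdot 0\right)^{2} + \left(-6\right)^{2}}}{3} = - \frac{29 \sqrt{0^{2} + 36}}{3} = - \frac{29 \sqrt{0 + 36}}{3} = - \frac{29 \sqrt{36}}{3} = \left(- \frac{29}{3}\right) 6 = -58$)
$- q = \left(-1\right) \left(-58\right) = 58$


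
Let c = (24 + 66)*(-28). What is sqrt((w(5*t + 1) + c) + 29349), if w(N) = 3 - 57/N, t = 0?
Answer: 15*sqrt(119) ≈ 163.63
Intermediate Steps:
c = -2520 (c = 90*(-28) = -2520)
w(N) = 3 - 57/N
sqrt((w(5*t + 1) + c) + 29349) = sqrt(((3 - 57/(5*0 + 1)) - 2520) + 29349) = sqrt(((3 - 57/(0 + 1)) - 2520) + 29349) = sqrt(((3 - 57/1) - 2520) + 29349) = sqrt(((3 - 57*1) - 2520) + 29349) = sqrt(((3 - 57) - 2520) + 29349) = sqrt((-54 - 2520) + 29349) = sqrt(-2574 + 29349) = sqrt(26775) = 15*sqrt(119)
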